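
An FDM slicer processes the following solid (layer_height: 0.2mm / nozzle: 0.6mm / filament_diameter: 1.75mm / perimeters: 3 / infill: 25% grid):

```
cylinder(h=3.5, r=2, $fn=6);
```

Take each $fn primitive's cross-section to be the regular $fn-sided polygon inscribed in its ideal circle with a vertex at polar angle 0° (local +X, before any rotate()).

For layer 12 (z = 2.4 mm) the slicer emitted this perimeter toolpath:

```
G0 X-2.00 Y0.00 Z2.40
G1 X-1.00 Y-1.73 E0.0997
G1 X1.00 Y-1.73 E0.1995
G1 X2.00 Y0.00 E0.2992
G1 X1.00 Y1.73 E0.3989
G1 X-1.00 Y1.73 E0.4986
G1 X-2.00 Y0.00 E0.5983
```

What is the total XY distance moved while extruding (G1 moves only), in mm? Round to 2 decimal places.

Sum the Euclidean lengths of each G1 segment: total = 11.99 mm.

11.99 mm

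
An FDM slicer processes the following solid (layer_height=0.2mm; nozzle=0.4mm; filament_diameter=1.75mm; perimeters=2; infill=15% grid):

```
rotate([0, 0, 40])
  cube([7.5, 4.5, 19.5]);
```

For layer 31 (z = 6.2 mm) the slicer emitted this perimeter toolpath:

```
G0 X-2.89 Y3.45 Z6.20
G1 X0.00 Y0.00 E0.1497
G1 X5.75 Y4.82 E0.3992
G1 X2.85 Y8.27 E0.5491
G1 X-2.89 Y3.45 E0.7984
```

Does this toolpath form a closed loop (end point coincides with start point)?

yes

Start point (G0): (-2.89, 3.45). End point (last G1): the path returns to the start — closed.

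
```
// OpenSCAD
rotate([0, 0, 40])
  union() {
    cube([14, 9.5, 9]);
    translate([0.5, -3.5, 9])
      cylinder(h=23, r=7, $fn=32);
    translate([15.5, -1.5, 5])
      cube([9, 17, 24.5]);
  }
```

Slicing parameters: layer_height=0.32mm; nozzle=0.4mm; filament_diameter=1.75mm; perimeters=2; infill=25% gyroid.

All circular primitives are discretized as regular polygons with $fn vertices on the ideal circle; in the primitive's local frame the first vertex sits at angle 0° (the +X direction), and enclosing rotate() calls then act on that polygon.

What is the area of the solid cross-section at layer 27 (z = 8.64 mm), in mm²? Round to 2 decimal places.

286.00 mm²

At z = 8.64 mm: the cube is present — its section is the full 14×9.5 rectangle (area 133.00 mm²); the cylinder at (0.5, -3.5) is absent (z outside [9, 32]); the 9×17 cube at (15.5, -1.5) contributes its full rectangle (area 153.00 mm²); Merging all regions: the 2 present regions are separate (no shared area or edge), so areas and boundary lengths simply add and each stays a separate island — area = 286.00 mm²; (whole slice rotated 40° about Z — lengths, areas and connectivity unchanged). Overall, the cross-section has 2 separate islands. Net area = 286.00 mm².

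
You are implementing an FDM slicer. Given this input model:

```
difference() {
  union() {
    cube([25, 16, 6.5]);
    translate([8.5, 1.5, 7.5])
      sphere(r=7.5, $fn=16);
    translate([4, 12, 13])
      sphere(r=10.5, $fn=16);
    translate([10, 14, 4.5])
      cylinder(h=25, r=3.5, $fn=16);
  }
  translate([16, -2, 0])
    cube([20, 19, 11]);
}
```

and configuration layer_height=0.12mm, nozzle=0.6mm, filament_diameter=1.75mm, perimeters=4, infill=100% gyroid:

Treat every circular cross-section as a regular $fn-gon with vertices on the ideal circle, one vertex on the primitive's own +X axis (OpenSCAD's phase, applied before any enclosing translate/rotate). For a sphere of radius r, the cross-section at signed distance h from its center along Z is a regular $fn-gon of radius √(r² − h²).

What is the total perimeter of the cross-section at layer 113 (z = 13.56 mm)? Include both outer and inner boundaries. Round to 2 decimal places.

74.64 mm

At z = 13.56 mm: the cube is not intersected at this z (z outside [0, 6.5]); the r=7.5 sphere at (8.5, 1.5) slices to a regular 16-gon of circumradius 4.419 (√(r²−h²) with h=6.06 from center) (perimeter = 2·16·4.419·sin(180°/16) = 27.59 mm); the r=10.5 sphere at (4, 12) slices to a regular 16-gon of circumradius 10.485 (√(r²−h²) with h=0.56 from center) (perimeter = 2·16·10.485·sin(180°/16) = 65.46 mm); the r=3.5 cylinder at (10, 14) gives a regular 16-gon of circumradius 3.5 (constant along its height) (perimeter = 2·16·3.500·sin(180°/16) = 21.85 mm); Merging all regions: the regions partially overlap (shared area 55.85 mm²), so the edge portions inside another operand are dropped and the merged outline is re-measured after clipping — boundary = 74.64 mm; the cube at (16, -2) is absent (z outside [0, 11]); After the difference (first − rest): none of the subtracted shapes is present at this height, so that combined region is unchanged — boundary = 74.64 mm. Overall, the cross-section is a single solid region. Total boundary length (outer) = 74.64 mm.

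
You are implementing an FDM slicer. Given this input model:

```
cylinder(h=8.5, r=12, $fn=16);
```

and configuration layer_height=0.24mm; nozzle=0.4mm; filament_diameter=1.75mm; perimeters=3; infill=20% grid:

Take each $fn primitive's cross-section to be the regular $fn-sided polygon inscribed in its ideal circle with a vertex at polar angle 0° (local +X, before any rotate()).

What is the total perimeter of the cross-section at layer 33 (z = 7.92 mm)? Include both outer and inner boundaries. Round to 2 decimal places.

74.91 mm

At z = 7.92 mm: the cylinder: section is a regular 16-gon, circumradius r=12 (perimeter = 2·16·12.000·sin(180°/16) = 74.91 mm). Overall, the cross-section is a single solid region. Total boundary length (outer) = 74.91 mm.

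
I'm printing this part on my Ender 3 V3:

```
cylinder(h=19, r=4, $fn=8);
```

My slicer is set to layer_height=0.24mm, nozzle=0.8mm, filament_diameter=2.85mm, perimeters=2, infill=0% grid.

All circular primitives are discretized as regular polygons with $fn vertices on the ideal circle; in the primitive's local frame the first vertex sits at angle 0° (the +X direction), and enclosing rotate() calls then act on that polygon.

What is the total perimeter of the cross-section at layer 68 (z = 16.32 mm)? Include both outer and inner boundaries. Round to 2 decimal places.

24.49 mm

At z = 16.32 mm: the r=4 cylinder gives a regular 8-gon of circumradius 4 (constant along its height) (perimeter = 2·8·4.000·sin(180°/8) = 24.49 mm). Overall, the cross-section is a single solid region. Total boundary length (outer) = 24.49 mm.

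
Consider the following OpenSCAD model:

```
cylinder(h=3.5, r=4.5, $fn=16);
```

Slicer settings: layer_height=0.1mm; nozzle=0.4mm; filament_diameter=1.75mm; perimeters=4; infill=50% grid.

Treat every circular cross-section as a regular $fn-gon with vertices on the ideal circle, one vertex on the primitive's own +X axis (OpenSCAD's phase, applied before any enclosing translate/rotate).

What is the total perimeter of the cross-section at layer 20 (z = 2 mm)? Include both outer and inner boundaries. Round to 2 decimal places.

At z = 2 mm: the r=4.5 cylinder contributes a regular 16-gon of circumradius 4.5 (perimeter = 2·16·4.500·sin(180°/16) = 28.09 mm). Overall, the cross-section is a single solid region. Total boundary length (outer) = 28.09 mm.

28.09 mm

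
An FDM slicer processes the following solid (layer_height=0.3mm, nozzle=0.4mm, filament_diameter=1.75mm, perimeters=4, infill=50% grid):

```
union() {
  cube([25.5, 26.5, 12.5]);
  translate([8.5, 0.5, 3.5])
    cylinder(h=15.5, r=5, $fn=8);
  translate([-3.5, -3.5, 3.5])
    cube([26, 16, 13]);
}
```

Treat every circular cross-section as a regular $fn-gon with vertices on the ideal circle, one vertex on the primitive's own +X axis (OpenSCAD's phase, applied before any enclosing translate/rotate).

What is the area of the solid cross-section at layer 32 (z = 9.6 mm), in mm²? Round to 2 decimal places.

812.91 mm²

At z = 9.6 mm: the 25.5×26.5 cube contributes its full rectangle (area 675.75 mm²); the r=5 cylinder at (8.5, 0.5) gives a regular 8-gon of circumradius 5 (constant along its height) (area = (8/2)·5.000²·sin(360°/8) = 70.71 mm²); the 26×16 cube at (-3.5, -3.5) contributes its full rectangle (area 416.00 mm²); Merging all regions: the regions partially overlap — summed areas 1162.46 mm² minus the doubly-counted overlap 349.55 mm² gives 812.91 mm² — area = 812.91 mm². Overall, the cross-section is a single solid region. Net area = 812.91 mm².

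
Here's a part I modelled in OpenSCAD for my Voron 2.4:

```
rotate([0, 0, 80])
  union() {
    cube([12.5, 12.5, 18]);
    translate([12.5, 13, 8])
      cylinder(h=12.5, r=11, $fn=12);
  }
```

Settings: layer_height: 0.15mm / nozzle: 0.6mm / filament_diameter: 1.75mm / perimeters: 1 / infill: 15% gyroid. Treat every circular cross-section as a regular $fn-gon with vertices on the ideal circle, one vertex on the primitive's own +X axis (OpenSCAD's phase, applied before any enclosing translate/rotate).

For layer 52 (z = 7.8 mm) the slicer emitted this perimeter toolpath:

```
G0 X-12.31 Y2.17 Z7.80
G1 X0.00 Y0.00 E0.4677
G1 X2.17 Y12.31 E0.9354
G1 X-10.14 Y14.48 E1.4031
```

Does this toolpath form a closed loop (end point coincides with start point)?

no

Start point (G0): (-12.31, 2.17). End point (last G1): the path does not return to the start — open.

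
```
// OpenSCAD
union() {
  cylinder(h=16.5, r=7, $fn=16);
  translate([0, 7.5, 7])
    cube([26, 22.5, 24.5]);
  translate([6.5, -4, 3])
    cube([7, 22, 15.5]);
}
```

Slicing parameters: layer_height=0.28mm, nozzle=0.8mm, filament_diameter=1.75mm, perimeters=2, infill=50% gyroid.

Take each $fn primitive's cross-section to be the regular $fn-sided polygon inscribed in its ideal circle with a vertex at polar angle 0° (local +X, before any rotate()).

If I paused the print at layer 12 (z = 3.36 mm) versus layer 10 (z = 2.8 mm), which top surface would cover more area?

Layer 12 (z = 3.36): the cylinder: section is a regular 16-gon, circumradius r=7 (area = (16/2)·7.000²·sin(360°/16) = 150.01 mm²); the cube at (0, 7.5) is not intersected at this z (z outside [7, 31.5]); the cube at (6.5, -4) is present — its section is the full 7×22 rectangle (area 154.00 mm²); Taking the union: the regions partially overlap — summed areas 304.01 mm² minus the doubly-counted overlap 1.26 mm² gives 302.76 mm² — area = 302.76 mm². So its area = 302.76 mm². Layer 10 (z = 2.8): the r=7 cylinder gives a regular 16-gon of circumradius 7 (constant along its height) (area = (16/2)·7.000²·sin(360°/16) = 150.01 mm²); the cube at (0, 7.5) does not reach this height (z outside [7, 31.5]); the cube at (6.5, -4) does not reach this height (z outside [3, 18.5]); Taking the union: only the r=7 cylinder is present, so the union is just that shape — area = 150.01 mm². So its area = 150.01 mm². Layer 12 is larger (302.76 vs 150.01 mm²).

layer 12 (z = 3.36 mm)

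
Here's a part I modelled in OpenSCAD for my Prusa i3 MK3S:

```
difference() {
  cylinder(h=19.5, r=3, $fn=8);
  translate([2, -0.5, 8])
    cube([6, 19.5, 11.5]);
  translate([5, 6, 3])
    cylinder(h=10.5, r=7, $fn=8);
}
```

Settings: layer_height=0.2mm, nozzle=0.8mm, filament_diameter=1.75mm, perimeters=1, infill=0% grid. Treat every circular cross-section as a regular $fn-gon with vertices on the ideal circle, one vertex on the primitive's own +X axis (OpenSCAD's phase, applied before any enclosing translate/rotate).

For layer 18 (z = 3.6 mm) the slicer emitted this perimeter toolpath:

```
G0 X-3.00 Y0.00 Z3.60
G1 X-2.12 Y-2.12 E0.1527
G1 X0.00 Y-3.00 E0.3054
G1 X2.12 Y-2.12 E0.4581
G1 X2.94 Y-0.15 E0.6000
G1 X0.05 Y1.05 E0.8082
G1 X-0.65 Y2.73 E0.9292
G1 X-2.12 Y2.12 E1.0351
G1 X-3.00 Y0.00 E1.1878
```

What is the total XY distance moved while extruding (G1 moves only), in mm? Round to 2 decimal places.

Sum the Euclidean lengths of each G1 segment: total = 17.86 mm.

17.86 mm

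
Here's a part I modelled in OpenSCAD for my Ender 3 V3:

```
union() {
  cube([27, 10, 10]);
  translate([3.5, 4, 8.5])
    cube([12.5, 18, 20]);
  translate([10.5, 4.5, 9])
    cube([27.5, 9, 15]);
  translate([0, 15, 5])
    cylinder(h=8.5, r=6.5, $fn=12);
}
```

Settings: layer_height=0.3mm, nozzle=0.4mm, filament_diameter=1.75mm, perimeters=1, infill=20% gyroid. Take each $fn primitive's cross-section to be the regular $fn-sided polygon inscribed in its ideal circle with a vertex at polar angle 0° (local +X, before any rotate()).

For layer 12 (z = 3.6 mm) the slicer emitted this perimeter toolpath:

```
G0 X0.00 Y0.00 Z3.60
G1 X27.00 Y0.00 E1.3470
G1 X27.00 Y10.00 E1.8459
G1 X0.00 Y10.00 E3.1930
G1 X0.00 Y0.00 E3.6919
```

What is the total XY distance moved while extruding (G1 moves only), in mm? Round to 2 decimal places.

Sum the Euclidean lengths of each G1 segment: total = 74.00 mm.

74.00 mm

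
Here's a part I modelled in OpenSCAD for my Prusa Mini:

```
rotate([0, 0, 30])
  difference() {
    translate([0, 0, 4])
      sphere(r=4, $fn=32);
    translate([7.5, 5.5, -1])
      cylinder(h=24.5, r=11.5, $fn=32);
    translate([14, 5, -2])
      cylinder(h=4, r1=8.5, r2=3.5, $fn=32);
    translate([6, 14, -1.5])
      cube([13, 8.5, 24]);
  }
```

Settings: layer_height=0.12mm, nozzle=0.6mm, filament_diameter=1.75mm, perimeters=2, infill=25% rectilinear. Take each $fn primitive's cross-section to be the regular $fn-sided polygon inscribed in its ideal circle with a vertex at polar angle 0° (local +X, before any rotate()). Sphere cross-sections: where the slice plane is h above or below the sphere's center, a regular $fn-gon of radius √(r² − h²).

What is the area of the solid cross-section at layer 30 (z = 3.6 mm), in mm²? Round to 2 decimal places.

9.71 mm²

At z = 3.6 mm: the r=4 sphere slices to a regular 32-gon of circumradius 3.980 (√(r²−h²) with h=0.4 from center) (area = (32/2)·3.980²·sin(360°/32) = 49.44 mm²); the r=11.5 cylinder at (7.5, 5.5) contributes a regular 32-gon of circumradius 11.5 (area = (32/2)·11.500²·sin(360°/32) = 412.81 mm²); the cone at (14, 5) does not reach this height (z outside [-2, 2]); the cube at (6, 14) is present — its section is the full 13×8.5 rectangle (area 110.50 mm²); After the difference (first − rest): starting from the r=4 sphere (49.44 mm²), the r=11.5 cylinder at (7.5, 5.5) partially overlaps it — only the 39.73 mm² overlap (of its 412.81 mm²) is removed, clipping the outline; the 13×8.5 cube at (6, 14) misses the remaining region (no effect) — area = 9.71 mm²; (rotated 30° about Z; rotation is an isometry so areas/perimeters/island counts are preserved). Overall, the cross-section is a single solid region. Net area = 9.71 mm².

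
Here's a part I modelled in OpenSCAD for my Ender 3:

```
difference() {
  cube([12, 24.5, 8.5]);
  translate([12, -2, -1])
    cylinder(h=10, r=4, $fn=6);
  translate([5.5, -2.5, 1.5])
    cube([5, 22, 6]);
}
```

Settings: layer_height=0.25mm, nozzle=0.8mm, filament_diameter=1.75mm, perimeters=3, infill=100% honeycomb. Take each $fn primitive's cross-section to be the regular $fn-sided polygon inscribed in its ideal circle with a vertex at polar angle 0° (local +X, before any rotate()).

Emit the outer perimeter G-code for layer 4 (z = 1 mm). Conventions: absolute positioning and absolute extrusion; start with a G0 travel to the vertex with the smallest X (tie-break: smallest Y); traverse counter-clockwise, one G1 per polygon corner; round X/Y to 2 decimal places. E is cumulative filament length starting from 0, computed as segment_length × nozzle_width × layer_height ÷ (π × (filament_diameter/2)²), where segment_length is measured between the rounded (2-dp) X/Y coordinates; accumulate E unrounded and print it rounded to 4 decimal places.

G0 X0.00 Y0.00 Z1.00
G1 X9.15 Y0.00 E0.7608
G1 X10.00 Y1.46 E0.9013
G1 X12.00 Y1.46 E1.0676
G1 X12.00 Y24.50 E2.9834
G1 X0.00 Y24.50 E3.9812
G1 X0.00 Y0.00 E6.0184

At z = 1 mm: the 12×24.5 cube contributes its full rectangle; the r=4 cylinder at (12, -2) gives a regular 6-gon of circumradius 4 (constant along its height); the cube at (5.5, -2.5) does not reach this height (z outside [1.5, 7.5]); After the difference (first − rest): starting from the 12×24.5 cube, the r=4 cylinder at (12, -2) partially overlaps it — only the 3.55 mm² overlap (of its 41.57 mm²) is removed, clipping the outline — 1 connected region. The outline is a single polygon with 6 vertices. Extrusion per mm of travel: 0.8 × 0.25 / (π × 0.875²) = 0.083150. Accumulating E over each segment gives final E = 6.0184.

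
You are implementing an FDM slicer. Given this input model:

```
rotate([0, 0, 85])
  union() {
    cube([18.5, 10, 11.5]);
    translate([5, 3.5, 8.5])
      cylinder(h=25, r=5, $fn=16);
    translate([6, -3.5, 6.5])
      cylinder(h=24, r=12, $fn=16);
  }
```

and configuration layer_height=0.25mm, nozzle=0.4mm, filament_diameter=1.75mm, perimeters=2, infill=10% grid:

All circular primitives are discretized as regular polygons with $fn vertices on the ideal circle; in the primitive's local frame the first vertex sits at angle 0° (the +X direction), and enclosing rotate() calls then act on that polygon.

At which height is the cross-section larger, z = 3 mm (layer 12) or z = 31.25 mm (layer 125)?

layer 12 (z = 3 mm)

Layer 12 (z = 3): the cube is present — its section is the full 18.5×10 rectangle (area 185.00 mm²); the cylinder at (5, 3.5) does not reach this height (z outside [8.5, 33.5]); the cylinder at (6, -3.5) is absent (z outside [6.5, 30.5]); Taking the union: only the 18.5×10 cube is present, so the union is just that shape — area = 185.00 mm²; (whole slice rotated 85° about Z — lengths, areas and connectivity unchanged). So its area = 185.00 mm². Layer 125 (z = 31.25): the cube is not intersected at this z (z outside [0, 11.5]); the cylinder at (5, 3.5): section is a regular 16-gon, circumradius r=5 (area = (16/2)·5.000²·sin(360°/16) = 76.54 mm²); the cylinder at (6, -3.5) does not reach this height (z outside [6.5, 30.5]); Combining (union): only the r=5 cylinder at (5, 3.5) is present, so the union is just that shape — area = 76.54 mm²; (whole slice rotated 85° about Z — lengths, areas and connectivity unchanged). So its area = 76.54 mm². Layer 12 is larger (185.00 vs 76.54 mm²).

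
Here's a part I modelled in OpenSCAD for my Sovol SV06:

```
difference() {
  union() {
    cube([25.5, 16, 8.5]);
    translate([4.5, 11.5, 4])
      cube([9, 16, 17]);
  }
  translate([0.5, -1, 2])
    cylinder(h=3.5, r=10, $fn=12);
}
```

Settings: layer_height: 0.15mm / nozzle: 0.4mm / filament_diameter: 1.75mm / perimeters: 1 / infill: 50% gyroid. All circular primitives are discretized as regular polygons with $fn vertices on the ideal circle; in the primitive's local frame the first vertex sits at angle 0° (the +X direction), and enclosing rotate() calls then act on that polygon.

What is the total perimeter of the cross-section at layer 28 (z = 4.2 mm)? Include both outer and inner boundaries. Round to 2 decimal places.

101.91 mm

At z = 4.2 mm: the cube (footprint 25.5×16) is included at this height (perimeter 83.00 mm); the 9×16 cube at (4.5, 11.5) contributes its full rectangle (perimeter 50.00 mm); Merging all regions: the regions partially overlap (shared area 40.50 mm²), so the edge portions inside another operand are dropped and the merged outline is re-measured after clipping — boundary = 106.00 mm; the cylinder at (0.5, -1): section is a regular 12-gon, circumradius r=10 (perimeter = 2·12·10.000·sin(180°/12) = 62.12 mm); Subtracting the remaining from the first: starting from the result so far, the r=10 cylinder at (0.5, -1) partially overlaps it — only the 69.60 mm² overlap (of its 300.00 mm²) is removed, clipping the outline — boundary = 101.91 mm. Overall, the cross-section is a single solid region. Total boundary length (outer) = 101.91 mm.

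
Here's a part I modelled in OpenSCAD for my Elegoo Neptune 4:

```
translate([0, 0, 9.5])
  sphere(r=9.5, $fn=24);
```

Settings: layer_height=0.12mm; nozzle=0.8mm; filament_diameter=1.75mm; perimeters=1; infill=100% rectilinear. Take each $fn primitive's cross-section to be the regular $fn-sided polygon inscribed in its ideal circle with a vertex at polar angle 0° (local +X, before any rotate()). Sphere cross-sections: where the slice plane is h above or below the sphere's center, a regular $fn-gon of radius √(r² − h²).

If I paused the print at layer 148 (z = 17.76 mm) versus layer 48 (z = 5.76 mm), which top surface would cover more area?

Layer 148 (z = 17.76): the r=9.5 sphere slices to a regular 24-gon of circumradius 4.693 (√(r²−h²) with h=8.26 from center) (area = (24/2)·4.693²·sin(360°/24) = 68.40 mm²). So its area = 68.40 mm². Layer 48 (z = 5.76): the r=9.5 sphere slices to a regular 24-gon of circumradius 8.733 (√(r²−h²) with h=3.74 from center) (area = (24/2)·8.733²·sin(360°/24) = 236.86 mm²). So its area = 236.86 mm². Layer 48 is larger (236.86 vs 68.40 mm²).

layer 48 (z = 5.76 mm)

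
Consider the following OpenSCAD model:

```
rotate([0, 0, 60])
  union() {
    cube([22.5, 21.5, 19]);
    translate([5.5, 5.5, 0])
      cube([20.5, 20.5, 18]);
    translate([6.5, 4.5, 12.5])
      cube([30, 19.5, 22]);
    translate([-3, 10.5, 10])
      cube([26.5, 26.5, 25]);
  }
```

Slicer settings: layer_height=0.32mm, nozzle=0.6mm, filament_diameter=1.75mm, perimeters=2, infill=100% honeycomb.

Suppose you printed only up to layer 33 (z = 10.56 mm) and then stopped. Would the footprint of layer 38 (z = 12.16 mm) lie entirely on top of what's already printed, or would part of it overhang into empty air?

Compare the two slices. At z = 10.56: the cube (footprint 22.5×21.5) is included at this height (area 483.75 mm²); the 20.5×20.5 cube at (5.5, 5.5) contributes its full rectangle (area 420.25 mm²); the cube at (6.5, 4.5) is absent (z outside [12.5, 34.5]); the cube at (-3, 10.5) (footprint 26.5×26.5) is included at this height (area 702.25 mm²); Taking the union: the regions partially overlap — summed areas 1606.25 mm² minus the doubly-counted overlap 611.50 mm² gives 994.75 mm² — area = 994.75 mm²; (whole slice rotated 60° about Z — lengths, areas and connectivity unchanged). At z = 12.16: the 22.5×21.5 cube contributes its full rectangle (area 483.75 mm²); the cube at (5.5, 5.5) is present — its section is the full 20.5×20.5 rectangle (area 420.25 mm²); the cube at (6.5, 4.5) is absent (z outside [12.5, 34.5]); the cube at (-3, 10.5) (footprint 26.5×26.5) is included at this height (area 702.25 mm²); Combining (union): the regions partially overlap — summed areas 1606.25 mm² minus the doubly-counted overlap 611.50 mm² gives 994.75 mm² — area = 994.75 mm²; (rotated 60° about Z; rotation is an isometry so areas/perimeters/island counts are preserved). Checking containment: the cross-section at z = 12.16 is a subset of the cross-section at z = 10.56.

entirely on top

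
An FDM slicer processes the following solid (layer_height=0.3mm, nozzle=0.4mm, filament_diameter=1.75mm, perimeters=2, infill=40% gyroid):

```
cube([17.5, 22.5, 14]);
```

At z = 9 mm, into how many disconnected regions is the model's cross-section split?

At z = 9 mm: the cube is present — its section is the full 17.5×22.5 rectangle. The result has 1 disconnected region.

1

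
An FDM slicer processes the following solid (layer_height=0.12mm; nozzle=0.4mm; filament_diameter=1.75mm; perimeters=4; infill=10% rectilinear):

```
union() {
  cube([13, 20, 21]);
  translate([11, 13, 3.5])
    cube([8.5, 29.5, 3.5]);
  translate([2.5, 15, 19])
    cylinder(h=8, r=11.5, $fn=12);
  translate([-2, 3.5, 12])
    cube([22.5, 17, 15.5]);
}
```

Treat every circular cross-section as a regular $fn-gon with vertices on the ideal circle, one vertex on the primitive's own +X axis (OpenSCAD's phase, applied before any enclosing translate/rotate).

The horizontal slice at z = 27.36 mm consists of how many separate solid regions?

1

At z = 27.36 mm: the cube does not reach this height (z outside [0, 21]); the cube at (11, 13) is not intersected at this z (z outside [3.5, 7]); the cylinder at (2.5, 15) is not intersected at this z (z outside [19, 27]); the cube at (-2, 3.5) (footprint 22.5×17) is included at this height; Combining (union): only the 22.5×17 cube at (-2, 3.5) is present, so the union is just that shape — 1 connected region. The result has 1 disconnected region.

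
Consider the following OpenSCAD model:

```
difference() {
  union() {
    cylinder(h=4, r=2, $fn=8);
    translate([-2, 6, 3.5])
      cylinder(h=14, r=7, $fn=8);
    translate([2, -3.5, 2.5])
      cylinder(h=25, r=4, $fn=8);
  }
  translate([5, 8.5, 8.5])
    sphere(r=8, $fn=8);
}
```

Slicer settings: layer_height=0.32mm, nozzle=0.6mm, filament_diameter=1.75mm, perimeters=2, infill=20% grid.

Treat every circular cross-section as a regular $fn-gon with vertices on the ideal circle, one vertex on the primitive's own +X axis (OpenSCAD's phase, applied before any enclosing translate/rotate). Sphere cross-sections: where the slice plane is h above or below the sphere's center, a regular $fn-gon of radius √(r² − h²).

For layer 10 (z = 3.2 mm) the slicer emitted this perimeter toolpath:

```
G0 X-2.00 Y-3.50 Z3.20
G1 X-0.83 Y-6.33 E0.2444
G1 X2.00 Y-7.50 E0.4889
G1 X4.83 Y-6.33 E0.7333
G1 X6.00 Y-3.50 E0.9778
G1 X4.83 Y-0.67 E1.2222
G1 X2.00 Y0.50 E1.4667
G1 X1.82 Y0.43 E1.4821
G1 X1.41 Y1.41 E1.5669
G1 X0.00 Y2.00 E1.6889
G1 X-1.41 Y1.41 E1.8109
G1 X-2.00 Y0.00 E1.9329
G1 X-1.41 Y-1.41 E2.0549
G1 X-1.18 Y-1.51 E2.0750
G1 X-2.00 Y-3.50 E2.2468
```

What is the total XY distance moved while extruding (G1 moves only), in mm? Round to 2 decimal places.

Sum the Euclidean lengths of each G1 segment: total = 28.15 mm.

28.15 mm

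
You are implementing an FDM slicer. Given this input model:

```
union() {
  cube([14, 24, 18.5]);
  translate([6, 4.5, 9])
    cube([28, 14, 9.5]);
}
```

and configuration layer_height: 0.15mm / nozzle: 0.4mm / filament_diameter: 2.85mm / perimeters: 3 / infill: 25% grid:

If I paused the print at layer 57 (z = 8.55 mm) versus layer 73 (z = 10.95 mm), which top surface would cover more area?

Layer 57 (z = 8.55): the 14×24 cube contributes its full rectangle (area 336.00 mm²); the cube at (6, 4.5) is absent (z outside [9, 18.5]); Combining (union): only the 14×24 cube is present, so the union is just that shape — area = 336.00 mm². So its area = 336.00 mm². Layer 73 (z = 10.95): the cube (footprint 14×24) is included at this height (area 336.00 mm²); the cube at (6, 4.5) (footprint 28×14) is included at this height (area 392.00 mm²); Combining (union): the regions partially overlap — summed areas 728.00 mm² minus the doubly-counted overlap 112.00 mm² gives 616.00 mm² — area = 616.00 mm². So its area = 616.00 mm². Layer 73 is larger (616.00 vs 336.00 mm²).

layer 73 (z = 10.95 mm)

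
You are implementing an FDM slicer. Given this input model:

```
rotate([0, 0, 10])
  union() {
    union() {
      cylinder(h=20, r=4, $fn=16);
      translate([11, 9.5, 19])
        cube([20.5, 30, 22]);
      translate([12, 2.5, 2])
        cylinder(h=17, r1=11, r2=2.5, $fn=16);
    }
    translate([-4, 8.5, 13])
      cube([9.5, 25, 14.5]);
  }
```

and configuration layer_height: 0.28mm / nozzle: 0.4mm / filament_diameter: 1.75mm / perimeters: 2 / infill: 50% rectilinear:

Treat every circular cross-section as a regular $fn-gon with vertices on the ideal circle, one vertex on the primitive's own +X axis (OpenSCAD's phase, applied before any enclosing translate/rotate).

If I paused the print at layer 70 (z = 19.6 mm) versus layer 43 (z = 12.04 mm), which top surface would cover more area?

Layer 70 (z = 19.6): the r=4 cylinder gives a regular 16-gon of circumradius 4 (constant along its height) (area = (16/2)·4.000²·sin(360°/16) = 48.98 mm²); the cube at (11, 9.5) is present — its section is the full 20.5×30 rectangle (area 615.00 mm²); the cone at (12, 2.5) does not reach this height (z outside [2, 19]); Merging all regions: the 2 present regions are separate (no shared area or edge), so areas and boundary lengths simply add and each stays a separate island — area = 663.98 mm²; the 9.5×25 cube at (-4, 8.5) contributes its full rectangle (area 237.50 mm²); Merging all regions: the 2 present regions are separate (no shared area or edge), so areas and boundary lengths simply add and each stays a separate island — area = 901.48 mm²; (rotated 10° about Z; rotation is an isometry so areas/perimeters/island counts are preserved). So its area = 901.48 mm². Layer 43 (z = 12.04): the r=4 cylinder gives a regular 16-gon of circumradius 4 (constant along its height) (area = (16/2)·4.000²·sin(360°/16) = 48.98 mm²); the cube at (11, 9.5) is not intersected at this z (z outside [19, 41]); the cone at (12, 2.5): at t=0.591 of its height the radius interpolates to r₁+(r₂−r₁)t = 5.980, giving a regular 16-gon of that circumradius (area = (16/2)·5.980²·sin(360°/16) = 109.48 mm²); Merging all regions: the 2 present regions are separate (no shared area or edge), so areas and boundary lengths simply add and each stays a separate island — area = 158.46 mm²; the cube at (-4, 8.5) is absent (z outside [13, 27.5]); Merging all regions: only the result so far is present, so the union is just that shape — area = 158.46 mm²; (rotated 10° about Z; rotation is an isometry so areas/perimeters/island counts are preserved). So its area = 158.46 mm². Layer 70 is larger (901.48 vs 158.46 mm²).

layer 70 (z = 19.6 mm)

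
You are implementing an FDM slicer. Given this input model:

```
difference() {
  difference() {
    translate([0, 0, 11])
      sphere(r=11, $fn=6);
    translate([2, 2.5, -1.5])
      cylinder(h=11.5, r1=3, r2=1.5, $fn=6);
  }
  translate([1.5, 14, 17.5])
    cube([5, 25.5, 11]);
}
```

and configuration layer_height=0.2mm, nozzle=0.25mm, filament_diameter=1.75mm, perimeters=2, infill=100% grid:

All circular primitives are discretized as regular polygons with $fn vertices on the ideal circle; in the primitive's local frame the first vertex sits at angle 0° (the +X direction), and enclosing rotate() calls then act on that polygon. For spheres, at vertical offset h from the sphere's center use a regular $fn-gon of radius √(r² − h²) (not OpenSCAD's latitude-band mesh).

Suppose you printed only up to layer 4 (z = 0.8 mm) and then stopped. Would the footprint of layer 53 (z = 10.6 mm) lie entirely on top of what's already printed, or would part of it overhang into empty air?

part overhangs

Compare the two slices. At z = 0.8: the r=11 sphere contributes a regular 6-gon of circumradius √(11²−10.2²) = 4.118 (area = (6/2)·4.118²·sin(360°/6) = 44.06 mm²); the cone at (2, 2.5) (r1=3→r2=1.5) has section circumradius 2.700 here — a regular 6-gon (area = (6/2)·2.700²·sin(360°/6) = 18.94 mm²); After the difference (first − rest): starting from the r=11 sphere (44.06 mm²), the cone at (2, 2.5) partially overlaps it — only the 10.64 mm² overlap (of its 18.94 mm²) is removed, clipping the outline — area = 33.43 mm²; the cube at (1.5, 14) does not reach this height (z outside [17.5, 28.5]); Taking the first minus the rest: none of the subtracted shapes is present at this height, so the result so far is unchanged — area = 33.43 mm². At z = 10.6: the r=11 sphere contributes a regular 6-gon of circumradius √(11²−0.4²) = 10.993 (area = (6/2)·10.993²·sin(360°/6) = 313.95 mm²); the cone at (2, 2.5) is not intersected at this z (z outside [-1.5, 10]); After the difference (first − rest): none of the subtracted shapes is present at this height, so the r=11 sphere is unchanged — area = 313.95 mm²; the cube at (1.5, 14) does not reach this height (z outside [17.5, 28.5]); After the difference (first − rest): none of the subtracted shapes is present at this height, so the result so far is unchanged — area = 313.95 mm². Checking containment: at z = 10.6 the cross-section extends beyond the z = 0.8 cross-section by about 280.52 mm².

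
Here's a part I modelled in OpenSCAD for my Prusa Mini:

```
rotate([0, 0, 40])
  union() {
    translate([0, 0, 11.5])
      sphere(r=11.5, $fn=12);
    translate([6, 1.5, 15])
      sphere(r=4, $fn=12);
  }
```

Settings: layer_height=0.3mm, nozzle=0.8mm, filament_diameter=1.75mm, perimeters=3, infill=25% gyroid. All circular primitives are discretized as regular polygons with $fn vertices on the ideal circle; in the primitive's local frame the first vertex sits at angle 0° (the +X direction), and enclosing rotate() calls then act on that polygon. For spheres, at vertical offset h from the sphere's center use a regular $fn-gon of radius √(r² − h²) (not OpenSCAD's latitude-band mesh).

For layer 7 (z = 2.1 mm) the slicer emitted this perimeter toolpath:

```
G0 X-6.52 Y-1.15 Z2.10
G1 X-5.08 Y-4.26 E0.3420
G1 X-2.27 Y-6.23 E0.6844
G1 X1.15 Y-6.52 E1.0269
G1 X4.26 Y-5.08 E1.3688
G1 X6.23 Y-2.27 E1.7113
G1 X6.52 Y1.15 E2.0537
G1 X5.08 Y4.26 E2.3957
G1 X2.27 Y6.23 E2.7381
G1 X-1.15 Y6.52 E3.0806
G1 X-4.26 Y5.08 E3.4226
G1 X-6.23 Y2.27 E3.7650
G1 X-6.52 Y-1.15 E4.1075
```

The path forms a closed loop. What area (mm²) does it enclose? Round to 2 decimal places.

Apply the shoelace formula to the sequence of (X, Y) vertices; enclosed area = 131.75 mm².

131.75 mm²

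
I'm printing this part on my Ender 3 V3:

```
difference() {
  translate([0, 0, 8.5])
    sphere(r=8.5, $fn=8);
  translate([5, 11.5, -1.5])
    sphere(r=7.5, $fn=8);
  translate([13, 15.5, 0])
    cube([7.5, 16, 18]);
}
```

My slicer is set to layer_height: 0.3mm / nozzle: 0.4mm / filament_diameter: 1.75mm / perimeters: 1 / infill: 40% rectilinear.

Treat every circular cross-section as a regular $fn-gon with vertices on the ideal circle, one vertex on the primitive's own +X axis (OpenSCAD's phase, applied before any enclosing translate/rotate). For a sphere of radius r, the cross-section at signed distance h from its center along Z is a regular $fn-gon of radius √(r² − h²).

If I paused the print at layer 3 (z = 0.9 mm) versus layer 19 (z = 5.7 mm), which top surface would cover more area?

Layer 3 (z = 0.9): the r=8.5 sphere contributes a regular 8-gon of circumradius √(8.5²−7.6²) = 3.807 (area = (8/2)·3.807²·sin(360°/8) = 40.98 mm²); the r=7.5 sphere at (5, 11.5) slices to a regular 8-gon of circumradius 7.106 (√(r²−h²) with h=2.4 from center) (area = (8/2)·7.106²·sin(360°/8) = 142.81 mm²); the 7.5×16 cube at (13, 15.5) contributes its full rectangle (area 120.00 mm²); Taking the first minus the rest: starting from the r=8.5 sphere (40.98 mm²), the r=7.5 sphere at (5, 11.5) misses the remaining region (no effect); the 7.5×16 cube at (13, 15.5) misses the remaining region (no effect) — area = 40.98 mm². So its area = 40.98 mm². Layer 19 (z = 5.7): the r=8.5 sphere contributes a regular 8-gon of circumradius √(8.5²−2.8²) = 8.026 (area = (8/2)·8.026²·sin(360°/8) = 182.18 mm²); the r=7.5 sphere at (5, 11.5) slices to a regular 8-gon of circumradius 2.100 (√(r²−h²) with h=7.2 from center) (area = (8/2)·2.100²·sin(360°/8) = 12.47 mm²); the 7.5×16 cube at (13, 15.5) contributes its full rectangle (area 120.00 mm²); Subtracting the remaining from the first: starting from the r=8.5 sphere (182.18 mm²), the r=7.5 sphere at (5, 11.5) misses the remaining region (no effect); the 7.5×16 cube at (13, 15.5) misses the remaining region (no effect) — area = 182.18 mm². So its area = 182.18 mm². Layer 19 is larger (182.18 vs 40.98 mm²).

layer 19 (z = 5.7 mm)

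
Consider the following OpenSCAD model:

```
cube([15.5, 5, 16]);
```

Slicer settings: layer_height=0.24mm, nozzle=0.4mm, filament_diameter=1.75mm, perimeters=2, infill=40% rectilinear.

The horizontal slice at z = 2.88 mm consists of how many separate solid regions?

At z = 2.88 mm: the cube is present — its section is the full 15.5×5 rectangle. The result has 1 disconnected region.

1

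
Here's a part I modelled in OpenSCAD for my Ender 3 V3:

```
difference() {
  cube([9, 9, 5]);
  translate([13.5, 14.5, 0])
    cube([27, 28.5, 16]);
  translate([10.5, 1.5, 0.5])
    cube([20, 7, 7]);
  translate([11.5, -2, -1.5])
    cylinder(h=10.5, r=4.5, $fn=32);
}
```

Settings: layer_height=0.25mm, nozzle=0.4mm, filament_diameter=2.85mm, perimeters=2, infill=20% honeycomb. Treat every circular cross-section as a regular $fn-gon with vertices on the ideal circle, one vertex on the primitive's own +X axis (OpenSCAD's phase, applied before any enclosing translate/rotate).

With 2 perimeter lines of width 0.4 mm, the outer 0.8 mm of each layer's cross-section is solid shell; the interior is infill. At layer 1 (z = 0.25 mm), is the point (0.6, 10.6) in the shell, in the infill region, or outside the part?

At z = 0.25 mm: the 9×9 cube contributes its full rectangle; the cube at (13.5, 14.5) is present — its section is the full 27×28.5 rectangle; the cube at (10.5, 1.5) does not reach this height (z outside [0.5, 7.5]); the cylinder at (11.5, -2): section is a regular 32-gon, circumradius r=4.5; Subtracting the remaining from the first: starting from the 9×9 cube, the 27×28.5 cube at (13.5, 14.5) misses the remaining region (no effect); the r=4.5 cylinder at (11.5, -2) partially overlaps it — only the 1.53 mm² overlap (of its 63.21 mm²) is removed, clipping the outline — 1 connected region. Overall, the cross-section is a single solid region. The nearest boundary edge runs (0.00, 9.00)→(9.00, 9.00); distance from the point to it = 1.60 mm. The point is not inside any of the regions above, so it lies outside the cross-section (1.60 mm from the nearest boundary).

outside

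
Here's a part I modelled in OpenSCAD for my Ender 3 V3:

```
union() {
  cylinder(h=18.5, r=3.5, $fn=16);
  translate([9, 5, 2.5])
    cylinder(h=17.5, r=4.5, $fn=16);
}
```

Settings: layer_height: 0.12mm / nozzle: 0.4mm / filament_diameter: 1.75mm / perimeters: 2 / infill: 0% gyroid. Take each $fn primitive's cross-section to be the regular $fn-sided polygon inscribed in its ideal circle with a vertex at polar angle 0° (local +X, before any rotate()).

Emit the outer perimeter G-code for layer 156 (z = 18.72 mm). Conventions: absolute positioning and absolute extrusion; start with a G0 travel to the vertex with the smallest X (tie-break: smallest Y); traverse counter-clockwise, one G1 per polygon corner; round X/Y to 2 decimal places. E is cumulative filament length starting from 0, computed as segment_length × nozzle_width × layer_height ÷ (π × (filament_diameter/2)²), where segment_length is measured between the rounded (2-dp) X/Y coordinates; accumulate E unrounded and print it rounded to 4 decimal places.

At z = 18.72 mm: the cylinder is not intersected at this z (z outside [0, 18.5]); the cylinder at (9, 5): section is a regular 16-gon, circumradius r=4.5; Taking the union: only the r=4.5 cylinder at (9, 5) is present, so the union is just that shape — 1 connected region. The outline is a single polygon with 16 vertices. Extrusion per mm of travel: 0.4 × 0.12 / (π × 0.875²) = 0.019956. Accumulating E over each segment gives final E = 0.5606.

G0 X4.50 Y5.00 Z18.72
G1 X4.84 Y3.28 E0.0350
G1 X5.82 Y1.82 E0.0701
G1 X7.28 Y0.84 E0.1052
G1 X9.00 Y0.50 E0.1402
G1 X10.72 Y0.84 E0.1751
G1 X12.18 Y1.82 E0.2102
G1 X13.16 Y3.28 E0.2453
G1 X13.50 Y5.00 E0.2803
G1 X13.16 Y6.72 E0.3153
G1 X12.18 Y8.18 E0.3504
G1 X10.72 Y9.16 E0.3855
G1 X9.00 Y9.50 E0.4205
G1 X7.28 Y9.16 E0.4555
G1 X5.82 Y8.18 E0.4906
G1 X4.84 Y6.72 E0.5256
G1 X4.50 Y5.00 E0.5606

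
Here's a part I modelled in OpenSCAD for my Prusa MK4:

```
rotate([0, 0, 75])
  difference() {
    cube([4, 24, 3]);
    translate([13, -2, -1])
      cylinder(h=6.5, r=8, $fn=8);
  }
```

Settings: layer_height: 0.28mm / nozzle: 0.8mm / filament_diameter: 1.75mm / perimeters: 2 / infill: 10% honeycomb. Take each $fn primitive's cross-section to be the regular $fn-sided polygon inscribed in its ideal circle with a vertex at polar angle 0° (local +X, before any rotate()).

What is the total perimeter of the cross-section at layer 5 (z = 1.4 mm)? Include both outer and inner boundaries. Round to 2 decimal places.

56.00 mm

At z = 1.4 mm: the cube is present — its section is the full 4×24 rectangle (perimeter 56.00 mm); the r=8 cylinder at (13, -2) contributes a regular 8-gon of circumradius 8 (perimeter = 2·8·8.000·sin(180°/8) = 48.98 mm); Subtracting the remaining from the first: starting from the 4×24 cube, the r=8 cylinder at (13, -2) misses the remaining region (no effect) — boundary = 56.00 mm; (rotated 75° about Z; rotation is an isometry so areas/perimeters/island counts are preserved). Overall, the cross-section is a single solid region. Total boundary length (outer) = 56.00 mm.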